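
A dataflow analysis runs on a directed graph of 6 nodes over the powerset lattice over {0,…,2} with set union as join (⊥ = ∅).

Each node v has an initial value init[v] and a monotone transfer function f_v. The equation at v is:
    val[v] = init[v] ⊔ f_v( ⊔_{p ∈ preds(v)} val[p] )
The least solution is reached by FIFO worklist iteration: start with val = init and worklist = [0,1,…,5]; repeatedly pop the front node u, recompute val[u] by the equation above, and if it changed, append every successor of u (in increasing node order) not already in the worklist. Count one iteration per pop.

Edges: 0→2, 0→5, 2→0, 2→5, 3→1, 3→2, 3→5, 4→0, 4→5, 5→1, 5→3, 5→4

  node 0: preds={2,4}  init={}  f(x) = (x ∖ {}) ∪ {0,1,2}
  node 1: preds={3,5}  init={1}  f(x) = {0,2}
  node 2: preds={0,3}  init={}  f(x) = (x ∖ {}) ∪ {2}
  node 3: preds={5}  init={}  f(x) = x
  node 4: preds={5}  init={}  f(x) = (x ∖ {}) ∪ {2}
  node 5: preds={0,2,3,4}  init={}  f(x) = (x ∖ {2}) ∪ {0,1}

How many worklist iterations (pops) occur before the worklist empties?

Trace (14 dequeues):
  [1] u=0 | in {} | out {0,1,2} | prev {} | push {}
  [2] u=1 | in {} | out {0,1,2} | prev {1} | push {}
  [3] u=2 | in {0,1,2} | out {0,1,2} | prev {} | push {0}
  [4] u=3 | in {} | out {} | ==
  [5] u=4 | in {} | out {2} | prev {} | push {}
  [6] u=5 | in {0,1,2} | out {0,1} | prev {} | push {1,3,4}
  [7] u=0 | in {0,1,2} | out {0,1,2} | ==
  [8] u=1 | in {0,1} | out {0,1,2} | ==
  [9] u=3 | in {0,1} | out {0,1} | prev {} | push {1,2,5}
  [10] u=4 | in {0,1} | out {0,1,2} | prev {2} | push {0}
  [11] u=1 | in {0,1} | out {0,1,2} | ==
  [12] u=2 | in {0,1,2} | out {0,1,2} | ==
  [13] u=5 | in {0,1,2} | out {0,1} | ==
  [14] u=0 | in {0,1,2} | out {0,1,2} | ==

Converged values:
  [0] {0,1,2}
  [1] {0,1,2}
  [2] {0,1,2}
  [3] {0,1}
  [4] {0,1,2}
  [5] {0,1}

14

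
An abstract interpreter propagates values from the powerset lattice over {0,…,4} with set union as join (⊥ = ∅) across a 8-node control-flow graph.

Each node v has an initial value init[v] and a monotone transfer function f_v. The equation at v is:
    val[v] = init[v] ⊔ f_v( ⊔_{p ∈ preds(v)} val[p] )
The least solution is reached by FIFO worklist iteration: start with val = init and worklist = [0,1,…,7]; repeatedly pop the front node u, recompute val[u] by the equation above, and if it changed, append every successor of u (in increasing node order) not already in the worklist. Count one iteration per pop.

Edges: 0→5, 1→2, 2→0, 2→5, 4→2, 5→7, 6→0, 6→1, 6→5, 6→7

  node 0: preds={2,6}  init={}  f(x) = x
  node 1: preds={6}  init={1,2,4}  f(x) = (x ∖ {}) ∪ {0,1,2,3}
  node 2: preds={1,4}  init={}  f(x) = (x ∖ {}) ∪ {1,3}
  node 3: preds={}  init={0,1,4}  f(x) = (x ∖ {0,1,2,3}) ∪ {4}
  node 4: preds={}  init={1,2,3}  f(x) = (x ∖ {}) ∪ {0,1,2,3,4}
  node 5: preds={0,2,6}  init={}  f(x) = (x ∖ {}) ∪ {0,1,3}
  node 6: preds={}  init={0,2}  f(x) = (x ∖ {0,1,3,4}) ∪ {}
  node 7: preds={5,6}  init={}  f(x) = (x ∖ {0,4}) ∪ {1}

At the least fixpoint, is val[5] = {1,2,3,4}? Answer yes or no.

no

Iteration log — 11 steps:
  step 1. node 0  ⊔preds={0,2}  new={0,2}  old={}  +wl: 
  step 2. node 1  ⊔preds={0,2}  new={0,1,2,3,4}  old={1,2,4}  +wl: 
  step 3. node 2  ⊔preds={0,1,2,3,4}  new={0,1,2,3,4}  old={}  +wl: 0
  step 4. node 3  ⊔preds={}  new={0,1,4}  stable
  step 5. node 4  ⊔preds={}  new={0,1,2,3,4}  old={1,2,3}  +wl: 2
  step 6. node 5  ⊔preds={0,1,2,3,4}  new={0,1,2,3,4}  old={}  +wl: 
  step 7. node 6  ⊔preds={}  new={0,2}  stable
  step 8. node 7  ⊔preds={0,1,2,3,4}  new={1,2,3}  old={}  +wl: 
  step 9. node 0  ⊔preds={0,1,2,3,4}  new={0,1,2,3,4}  old={0,2}  +wl: 5
  step 10. node 2  ⊔preds={0,1,2,3,4}  new={0,1,2,3,4}  stable
  step 11. node 5  ⊔preds={0,1,2,3,4}  new={0,1,2,3,4}  stable

Least fixpoint reached:
  node 0: {0,1,2,3,4}
  node 1: {0,1,2,3,4}
  node 2: {0,1,2,3,4}
  node 3: {0,1,4}
  node 4: {0,1,2,3,4}
  node 5: {0,1,2,3,4}
  node 6: {0,2}
  node 7: {1,2,3}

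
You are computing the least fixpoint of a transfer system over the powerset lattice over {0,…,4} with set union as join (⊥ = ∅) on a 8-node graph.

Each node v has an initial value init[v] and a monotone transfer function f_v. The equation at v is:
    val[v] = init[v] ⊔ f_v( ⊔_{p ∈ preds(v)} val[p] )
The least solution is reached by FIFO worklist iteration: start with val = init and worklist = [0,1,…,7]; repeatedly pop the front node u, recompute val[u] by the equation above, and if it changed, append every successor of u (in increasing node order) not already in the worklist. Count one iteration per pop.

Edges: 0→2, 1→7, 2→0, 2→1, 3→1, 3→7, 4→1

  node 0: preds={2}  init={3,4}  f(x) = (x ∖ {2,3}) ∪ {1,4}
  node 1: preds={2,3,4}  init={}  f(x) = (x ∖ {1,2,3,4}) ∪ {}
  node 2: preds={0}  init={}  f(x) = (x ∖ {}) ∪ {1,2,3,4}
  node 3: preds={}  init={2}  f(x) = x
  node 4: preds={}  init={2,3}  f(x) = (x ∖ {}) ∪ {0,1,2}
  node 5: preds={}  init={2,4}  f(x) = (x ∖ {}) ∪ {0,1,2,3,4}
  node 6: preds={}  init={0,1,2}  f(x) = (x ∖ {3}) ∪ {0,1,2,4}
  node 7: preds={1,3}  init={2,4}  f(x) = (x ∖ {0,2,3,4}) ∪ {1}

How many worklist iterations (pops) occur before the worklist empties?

11

Iteration log — 11 steps:
  step 1. node 0  ⊔preds={}  new={1,3,4}  old={3,4}  +wl: 
  step 2. node 1  ⊔preds={2,3}  new={}  stable
  step 3. node 2  ⊔preds={1,3,4}  new={1,2,3,4}  old={}  +wl: 0,1
  step 4. node 3  ⊔preds={}  new={2}  stable
  step 5. node 4  ⊔preds={}  new={0,1,2,3}  old={2,3}  +wl: 
  step 6. node 5  ⊔preds={}  new={0,1,2,3,4}  old={2,4}  +wl: 
  step 7. node 6  ⊔preds={}  new={0,1,2,4}  old={0,1,2}  +wl: 
  step 8. node 7  ⊔preds={2}  new={1,2,4}  old={2,4}  +wl: 
  step 9. node 0  ⊔preds={1,2,3,4}  new={1,3,4}  stable
  step 10. node 1  ⊔preds={0,1,2,3,4}  new={0}  old={}  +wl: 7
  step 11. node 7  ⊔preds={0,2}  new={1,2,4}  stable

Least fixpoint reached:
  node 0: {1,3,4}
  node 1: {0}
  node 2: {1,2,3,4}
  node 3: {2}
  node 4: {0,1,2,3}
  node 5: {0,1,2,3,4}
  node 6: {0,1,2,4}
  node 7: {1,2,4}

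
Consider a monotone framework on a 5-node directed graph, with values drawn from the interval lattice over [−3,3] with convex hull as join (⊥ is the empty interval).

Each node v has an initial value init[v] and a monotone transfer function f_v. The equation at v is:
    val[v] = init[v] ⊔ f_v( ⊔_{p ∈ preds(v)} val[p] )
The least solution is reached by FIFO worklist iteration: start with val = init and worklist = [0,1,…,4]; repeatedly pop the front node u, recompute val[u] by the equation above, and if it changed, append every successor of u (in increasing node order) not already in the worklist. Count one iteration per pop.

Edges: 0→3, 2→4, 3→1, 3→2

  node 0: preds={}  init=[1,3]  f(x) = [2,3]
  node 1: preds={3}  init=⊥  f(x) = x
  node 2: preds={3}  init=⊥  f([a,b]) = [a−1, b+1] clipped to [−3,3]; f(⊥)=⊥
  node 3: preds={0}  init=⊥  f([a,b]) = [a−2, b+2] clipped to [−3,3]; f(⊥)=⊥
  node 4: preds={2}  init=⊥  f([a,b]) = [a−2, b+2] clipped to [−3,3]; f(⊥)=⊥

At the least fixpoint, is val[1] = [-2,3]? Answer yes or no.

no

Worklist (8 pops):
  #1 pop 0: in=⊥ → [1,3] (no change)
  #2 pop 1: in=⊥ → ⊥ (no change)
  #3 pop 2: in=⊥ → ⊥ (no change)
  #4 pop 3: in=[1,3] → [-1,3] (was ⊥); enqueue [1,2]
  #5 pop 4: in=⊥ → ⊥ (no change)
  #6 pop 1: in=[-1,3] → [-1,3] (was ⊥); enqueue []
  #7 pop 2: in=[-1,3] → [-2,3] (was ⊥); enqueue [4]
  #8 pop 4: in=[-2,3] → [-3,3] (was ⊥); enqueue []

Fixpoint:
  val[0] = [1,3]
  val[1] = [-1,3]
  val[2] = [-2,3]
  val[3] = [-1,3]
  val[4] = [-3,3]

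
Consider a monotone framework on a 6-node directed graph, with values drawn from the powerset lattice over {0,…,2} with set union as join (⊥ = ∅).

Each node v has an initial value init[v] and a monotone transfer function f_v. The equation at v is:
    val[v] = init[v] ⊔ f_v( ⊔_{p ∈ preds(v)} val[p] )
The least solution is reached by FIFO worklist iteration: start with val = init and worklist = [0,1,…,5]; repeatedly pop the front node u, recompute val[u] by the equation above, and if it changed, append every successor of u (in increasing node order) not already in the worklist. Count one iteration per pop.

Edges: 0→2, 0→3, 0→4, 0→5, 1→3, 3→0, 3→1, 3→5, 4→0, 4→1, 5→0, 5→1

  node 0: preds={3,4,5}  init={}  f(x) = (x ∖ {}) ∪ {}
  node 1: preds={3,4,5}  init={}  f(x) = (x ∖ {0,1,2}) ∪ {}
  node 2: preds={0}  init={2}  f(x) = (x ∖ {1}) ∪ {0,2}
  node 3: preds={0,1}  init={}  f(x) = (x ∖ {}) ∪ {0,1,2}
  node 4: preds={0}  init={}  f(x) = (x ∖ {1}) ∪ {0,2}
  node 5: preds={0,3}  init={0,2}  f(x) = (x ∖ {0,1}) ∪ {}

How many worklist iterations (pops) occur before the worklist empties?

Trace (12 dequeues):
  [1] u=0 | in {0,2} | out {0,2} | prev {} | push {}
  [2] u=1 | in {0,2} | out {} | ==
  [3] u=2 | in {0,2} | out {0,2} | prev {2} | push {}
  [4] u=3 | in {0,2} | out {0,1,2} | prev {} | push {0,1}
  [5] u=4 | in {0,2} | out {0,2} | prev {} | push {}
  [6] u=5 | in {0,1,2} | out {0,2} | ==
  [7] u=0 | in {0,1,2} | out {0,1,2} | prev {0,2} | push {2,3,4,5}
  [8] u=1 | in {0,1,2} | out {} | ==
  [9] u=2 | in {0,1,2} | out {0,2} | ==
  [10] u=3 | in {0,1,2} | out {0,1,2} | ==
  [11] u=4 | in {0,1,2} | out {0,2} | ==
  [12] u=5 | in {0,1,2} | out {0,2} | ==

Converged values:
  [0] {0,1,2}
  [1] {}
  [2] {0,2}
  [3] {0,1,2}
  [4] {0,2}
  [5] {0,2}

12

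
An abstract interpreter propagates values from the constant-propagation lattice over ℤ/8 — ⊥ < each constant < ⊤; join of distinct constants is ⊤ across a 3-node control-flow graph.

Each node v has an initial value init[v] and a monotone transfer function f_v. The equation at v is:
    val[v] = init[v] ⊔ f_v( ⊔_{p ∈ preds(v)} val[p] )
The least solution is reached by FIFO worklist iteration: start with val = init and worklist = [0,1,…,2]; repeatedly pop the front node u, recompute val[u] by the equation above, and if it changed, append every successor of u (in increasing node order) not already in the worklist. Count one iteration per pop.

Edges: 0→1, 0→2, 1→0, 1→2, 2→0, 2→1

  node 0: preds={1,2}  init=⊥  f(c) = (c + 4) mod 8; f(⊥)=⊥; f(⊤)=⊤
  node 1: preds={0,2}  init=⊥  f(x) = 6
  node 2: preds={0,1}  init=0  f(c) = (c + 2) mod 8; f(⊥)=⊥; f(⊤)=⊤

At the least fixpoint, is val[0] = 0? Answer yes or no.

Trace (6 dequeues):
  [1] u=0 | in 0 | out 4 | prev ⊥ | push {}
  [2] u=1 | in ⊤ | out 6 | prev ⊥ | push {0}
  [3] u=2 | in ⊤ | out ⊤ | prev 0 | push {1}
  [4] u=0 | in ⊤ | out ⊤ | prev 4 | push {2}
  [5] u=1 | in ⊤ | out 6 | ==
  [6] u=2 | in ⊤ | out ⊤ | ==

Converged values:
  [0] ⊤
  [1] 6
  [2] ⊤

no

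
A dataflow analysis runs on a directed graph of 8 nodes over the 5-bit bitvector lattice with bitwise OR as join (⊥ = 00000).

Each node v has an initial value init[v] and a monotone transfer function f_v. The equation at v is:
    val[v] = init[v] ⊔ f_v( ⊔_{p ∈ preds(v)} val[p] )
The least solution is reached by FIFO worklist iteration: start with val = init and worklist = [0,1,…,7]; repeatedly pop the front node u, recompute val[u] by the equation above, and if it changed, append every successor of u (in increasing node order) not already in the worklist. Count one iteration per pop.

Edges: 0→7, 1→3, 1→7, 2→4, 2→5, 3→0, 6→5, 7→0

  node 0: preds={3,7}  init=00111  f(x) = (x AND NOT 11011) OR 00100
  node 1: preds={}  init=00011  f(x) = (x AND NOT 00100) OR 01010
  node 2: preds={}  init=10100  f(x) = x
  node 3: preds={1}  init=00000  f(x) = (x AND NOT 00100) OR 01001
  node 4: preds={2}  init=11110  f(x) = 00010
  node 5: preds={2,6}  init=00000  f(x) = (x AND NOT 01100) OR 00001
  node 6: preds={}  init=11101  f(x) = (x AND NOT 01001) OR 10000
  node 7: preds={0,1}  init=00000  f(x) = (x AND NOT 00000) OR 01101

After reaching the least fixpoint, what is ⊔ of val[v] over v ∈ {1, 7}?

Trace (9 dequeues):
  [1] u=0 | in 00000 | out 00111 | ==
  [2] u=1 | in 00000 | out 01011 | prev 00011 | push {}
  [3] u=2 | in 00000 | out 10100 | ==
  [4] u=3 | in 01011 | out 01011 | prev 00000 | push {0}
  [5] u=4 | in 10100 | out 11110 | ==
  [6] u=5 | in 11101 | out 10001 | prev 00000 | push {}
  [7] u=6 | in 00000 | out 11101 | ==
  [8] u=7 | in 01111 | out 01111 | prev 00000 | push {}
  [9] u=0 | in 01111 | out 00111 | ==

Converged values:
  [0] 00111
  [1] 01011
  [2] 10100
  [3] 01011
  [4] 11110
  [5] 10001
  [6] 11101
  [7] 01111

01111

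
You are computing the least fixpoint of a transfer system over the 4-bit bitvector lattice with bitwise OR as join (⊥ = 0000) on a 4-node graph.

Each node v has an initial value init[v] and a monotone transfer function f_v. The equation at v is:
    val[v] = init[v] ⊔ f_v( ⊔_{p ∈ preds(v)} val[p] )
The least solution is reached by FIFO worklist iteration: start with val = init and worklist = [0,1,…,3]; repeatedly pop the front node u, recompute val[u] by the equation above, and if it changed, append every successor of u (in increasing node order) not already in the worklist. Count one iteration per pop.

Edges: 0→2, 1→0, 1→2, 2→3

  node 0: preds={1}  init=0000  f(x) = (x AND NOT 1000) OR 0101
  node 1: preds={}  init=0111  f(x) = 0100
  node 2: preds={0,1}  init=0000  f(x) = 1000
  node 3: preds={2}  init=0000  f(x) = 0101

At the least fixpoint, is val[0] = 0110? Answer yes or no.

Trace (4 dequeues):
  [1] u=0 | in 0111 | out 0111 | prev 0000 | push {}
  [2] u=1 | in 0000 | out 0111 | ==
  [3] u=2 | in 0111 | out 1000 | prev 0000 | push {}
  [4] u=3 | in 1000 | out 0101 | prev 0000 | push {}

Converged values:
  [0] 0111
  [1] 0111
  [2] 1000
  [3] 0101

no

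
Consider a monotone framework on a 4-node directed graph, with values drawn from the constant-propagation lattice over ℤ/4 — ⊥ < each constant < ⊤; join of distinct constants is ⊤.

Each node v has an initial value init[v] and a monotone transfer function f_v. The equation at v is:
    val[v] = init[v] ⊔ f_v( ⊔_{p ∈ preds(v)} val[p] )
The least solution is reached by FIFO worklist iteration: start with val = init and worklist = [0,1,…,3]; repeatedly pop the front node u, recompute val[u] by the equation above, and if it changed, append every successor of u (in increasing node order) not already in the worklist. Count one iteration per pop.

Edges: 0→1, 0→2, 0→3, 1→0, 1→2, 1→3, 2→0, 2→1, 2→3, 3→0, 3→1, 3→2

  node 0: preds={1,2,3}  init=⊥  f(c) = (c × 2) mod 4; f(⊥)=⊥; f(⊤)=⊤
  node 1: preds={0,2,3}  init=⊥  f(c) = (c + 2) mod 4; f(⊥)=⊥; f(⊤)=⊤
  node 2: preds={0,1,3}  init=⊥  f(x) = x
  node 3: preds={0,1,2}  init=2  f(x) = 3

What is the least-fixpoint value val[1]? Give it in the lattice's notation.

Iteration log — 8 steps:
  step 1. node 0  ⊔preds=2  new=0  old=⊥  +wl: 
  step 2. node 1  ⊔preds=⊤  new=⊤  old=⊥  +wl: 0
  step 3. node 2  ⊔preds=⊤  new=⊤  old=⊥  +wl: 1
  step 4. node 3  ⊔preds=⊤  new=⊤  old=2  +wl: 2
  step 5. node 0  ⊔preds=⊤  new=⊤  old=0  +wl: 3
  step 6. node 1  ⊔preds=⊤  new=⊤  stable
  step 7. node 2  ⊔preds=⊤  new=⊤  stable
  step 8. node 3  ⊔preds=⊤  new=⊤  stable

Least fixpoint reached:
  node 0: ⊤
  node 1: ⊤
  node 2: ⊤
  node 3: ⊤

⊤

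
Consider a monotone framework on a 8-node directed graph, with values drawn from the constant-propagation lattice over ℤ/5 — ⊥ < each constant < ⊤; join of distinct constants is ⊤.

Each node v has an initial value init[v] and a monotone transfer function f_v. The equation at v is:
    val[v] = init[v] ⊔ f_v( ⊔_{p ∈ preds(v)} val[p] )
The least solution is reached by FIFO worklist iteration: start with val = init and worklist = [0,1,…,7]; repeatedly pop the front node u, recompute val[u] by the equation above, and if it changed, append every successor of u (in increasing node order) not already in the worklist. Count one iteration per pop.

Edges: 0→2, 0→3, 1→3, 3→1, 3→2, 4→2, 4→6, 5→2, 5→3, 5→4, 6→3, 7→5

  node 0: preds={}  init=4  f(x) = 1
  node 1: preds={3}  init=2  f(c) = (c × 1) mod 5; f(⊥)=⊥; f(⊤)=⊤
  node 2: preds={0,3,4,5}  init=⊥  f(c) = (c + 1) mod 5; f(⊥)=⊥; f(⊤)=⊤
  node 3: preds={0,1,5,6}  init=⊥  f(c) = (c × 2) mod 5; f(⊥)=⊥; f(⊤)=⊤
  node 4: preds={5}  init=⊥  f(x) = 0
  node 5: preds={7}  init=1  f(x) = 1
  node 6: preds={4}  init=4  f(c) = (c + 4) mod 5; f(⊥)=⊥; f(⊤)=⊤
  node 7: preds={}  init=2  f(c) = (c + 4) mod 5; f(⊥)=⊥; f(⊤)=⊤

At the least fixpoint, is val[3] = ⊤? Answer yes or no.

yes

Worklist (11 pops):
  #1 pop 0: in=⊥ → ⊤ (was 4); enqueue []
  #2 pop 1: in=⊥ → 2 (no change)
  #3 pop 2: in=⊤ → ⊤ (was ⊥); enqueue []
  #4 pop 3: in=⊤ → ⊤ (was ⊥); enqueue [1,2]
  #5 pop 4: in=1 → 0 (was ⊥); enqueue []
  #6 pop 5: in=2 → 1 (no change)
  #7 pop 6: in=0 → 4 (no change)
  #8 pop 7: in=⊥ → 2 (no change)
  #9 pop 1: in=⊤ → ⊤ (was 2); enqueue [3]
  #10 pop 2: in=⊤ → ⊤ (no change)
  #11 pop 3: in=⊤ → ⊤ (no change)

Fixpoint:
  val[0] = ⊤
  val[1] = ⊤
  val[2] = ⊤
  val[3] = ⊤
  val[4] = 0
  val[5] = 1
  val[6] = 4
  val[7] = 2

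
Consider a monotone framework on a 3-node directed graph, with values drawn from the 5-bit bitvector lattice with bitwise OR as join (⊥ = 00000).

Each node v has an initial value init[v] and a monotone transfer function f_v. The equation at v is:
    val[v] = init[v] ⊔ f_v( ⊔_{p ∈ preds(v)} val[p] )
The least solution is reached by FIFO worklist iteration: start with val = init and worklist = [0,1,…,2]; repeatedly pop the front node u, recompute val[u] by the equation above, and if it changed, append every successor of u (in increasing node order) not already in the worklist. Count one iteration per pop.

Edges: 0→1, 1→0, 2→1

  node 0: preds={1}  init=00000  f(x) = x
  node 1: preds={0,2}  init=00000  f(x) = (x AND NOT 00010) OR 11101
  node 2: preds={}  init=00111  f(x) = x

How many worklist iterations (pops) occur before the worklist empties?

5

Worklist (5 pops):
  #1 pop 0: in=00000 → 00000 (no change)
  #2 pop 1: in=00111 → 11101 (was 00000); enqueue [0]
  #3 pop 2: in=00000 → 00111 (no change)
  #4 pop 0: in=11101 → 11101 (was 00000); enqueue [1]
  #5 pop 1: in=11111 → 11101 (no change)

Fixpoint:
  val[0] = 11101
  val[1] = 11101
  val[2] = 00111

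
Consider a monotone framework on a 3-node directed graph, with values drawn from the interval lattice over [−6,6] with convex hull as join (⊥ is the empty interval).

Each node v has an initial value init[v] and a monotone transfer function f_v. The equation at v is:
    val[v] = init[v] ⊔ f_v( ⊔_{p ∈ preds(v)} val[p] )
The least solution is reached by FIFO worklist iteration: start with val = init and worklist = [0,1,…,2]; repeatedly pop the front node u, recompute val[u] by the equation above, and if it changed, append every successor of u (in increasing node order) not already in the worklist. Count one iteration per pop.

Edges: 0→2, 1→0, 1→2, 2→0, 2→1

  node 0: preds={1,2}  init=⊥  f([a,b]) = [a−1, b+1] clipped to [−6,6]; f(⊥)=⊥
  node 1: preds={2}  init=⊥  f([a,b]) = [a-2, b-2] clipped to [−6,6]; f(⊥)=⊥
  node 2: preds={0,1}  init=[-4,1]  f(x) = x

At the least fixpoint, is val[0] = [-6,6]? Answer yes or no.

Iteration log — 19 steps:
  step 1. node 0  ⊔preds=[-4,1]  new=[-5,2]  old=⊥  +wl: 
  step 2. node 1  ⊔preds=[-4,1]  new=[-6,-1]  old=⊥  +wl: 0
  step 3. node 2  ⊔preds=[-6,2]  new=[-6,2]  old=[-4,1]  +wl: 1
  step 4. node 0  ⊔preds=[-6,2]  new=[-6,3]  old=[-5,2]  +wl: 2
  step 5. node 1  ⊔preds=[-6,2]  new=[-6,0]  old=[-6,-1]  +wl: 0
  step 6. node 2  ⊔preds=[-6,3]  new=[-6,3]  old=[-6,2]  +wl: 1
  step 7. node 0  ⊔preds=[-6,3]  new=[-6,4]  old=[-6,3]  +wl: 2
  step 8. node 1  ⊔preds=[-6,3]  new=[-6,1]  old=[-6,0]  +wl: 0
  step 9. node 2  ⊔preds=[-6,4]  new=[-6,4]  old=[-6,3]  +wl: 1
  step 10. node 0  ⊔preds=[-6,4]  new=[-6,5]  old=[-6,4]  +wl: 2
  step 11. node 1  ⊔preds=[-6,4]  new=[-6,2]  old=[-6,1]  +wl: 0
  step 12. node 2  ⊔preds=[-6,5]  new=[-6,5]  old=[-6,4]  +wl: 1
  step 13. node 0  ⊔preds=[-6,5]  new=[-6,6]  old=[-6,5]  +wl: 2
  step 14. node 1  ⊔preds=[-6,5]  new=[-6,3]  old=[-6,2]  +wl: 0
  step 15. node 2  ⊔preds=[-6,6]  new=[-6,6]  old=[-6,5]  +wl: 1
  step 16. node 0  ⊔preds=[-6,6]  new=[-6,6]  stable
  step 17. node 1  ⊔preds=[-6,6]  new=[-6,4]  old=[-6,3]  +wl: 0,2
  step 18. node 0  ⊔preds=[-6,6]  new=[-6,6]  stable
  step 19. node 2  ⊔preds=[-6,6]  new=[-6,6]  stable

Least fixpoint reached:
  node 0: [-6,6]
  node 1: [-6,4]
  node 2: [-6,6]

yes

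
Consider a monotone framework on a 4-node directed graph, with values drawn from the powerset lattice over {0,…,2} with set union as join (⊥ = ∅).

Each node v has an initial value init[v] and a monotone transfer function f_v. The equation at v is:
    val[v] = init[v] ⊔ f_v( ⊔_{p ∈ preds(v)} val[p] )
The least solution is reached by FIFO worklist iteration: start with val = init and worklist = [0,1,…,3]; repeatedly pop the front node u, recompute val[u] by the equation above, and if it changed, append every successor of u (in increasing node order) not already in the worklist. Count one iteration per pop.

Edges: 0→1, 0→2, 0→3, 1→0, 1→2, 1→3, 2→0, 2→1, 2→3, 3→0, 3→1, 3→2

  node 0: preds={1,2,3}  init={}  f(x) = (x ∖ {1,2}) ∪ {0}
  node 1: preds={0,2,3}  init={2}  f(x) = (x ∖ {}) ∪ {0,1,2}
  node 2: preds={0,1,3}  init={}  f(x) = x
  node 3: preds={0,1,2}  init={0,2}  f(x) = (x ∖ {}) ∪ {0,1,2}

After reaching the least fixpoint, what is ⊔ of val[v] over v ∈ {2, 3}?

{0,1,2}

Iteration log — 7 steps:
  step 1. node 0  ⊔preds={0,2}  new={0}  old={}  +wl: 
  step 2. node 1  ⊔preds={0,2}  new={0,1,2}  old={2}  +wl: 0
  step 3. node 2  ⊔preds={0,1,2}  new={0,1,2}  old={}  +wl: 1
  step 4. node 3  ⊔preds={0,1,2}  new={0,1,2}  old={0,2}  +wl: 2
  step 5. node 0  ⊔preds={0,1,2}  new={0}  stable
  step 6. node 1  ⊔preds={0,1,2}  new={0,1,2}  stable
  step 7. node 2  ⊔preds={0,1,2}  new={0,1,2}  stable

Least fixpoint reached:
  node 0: {0}
  node 1: {0,1,2}
  node 2: {0,1,2}
  node 3: {0,1,2}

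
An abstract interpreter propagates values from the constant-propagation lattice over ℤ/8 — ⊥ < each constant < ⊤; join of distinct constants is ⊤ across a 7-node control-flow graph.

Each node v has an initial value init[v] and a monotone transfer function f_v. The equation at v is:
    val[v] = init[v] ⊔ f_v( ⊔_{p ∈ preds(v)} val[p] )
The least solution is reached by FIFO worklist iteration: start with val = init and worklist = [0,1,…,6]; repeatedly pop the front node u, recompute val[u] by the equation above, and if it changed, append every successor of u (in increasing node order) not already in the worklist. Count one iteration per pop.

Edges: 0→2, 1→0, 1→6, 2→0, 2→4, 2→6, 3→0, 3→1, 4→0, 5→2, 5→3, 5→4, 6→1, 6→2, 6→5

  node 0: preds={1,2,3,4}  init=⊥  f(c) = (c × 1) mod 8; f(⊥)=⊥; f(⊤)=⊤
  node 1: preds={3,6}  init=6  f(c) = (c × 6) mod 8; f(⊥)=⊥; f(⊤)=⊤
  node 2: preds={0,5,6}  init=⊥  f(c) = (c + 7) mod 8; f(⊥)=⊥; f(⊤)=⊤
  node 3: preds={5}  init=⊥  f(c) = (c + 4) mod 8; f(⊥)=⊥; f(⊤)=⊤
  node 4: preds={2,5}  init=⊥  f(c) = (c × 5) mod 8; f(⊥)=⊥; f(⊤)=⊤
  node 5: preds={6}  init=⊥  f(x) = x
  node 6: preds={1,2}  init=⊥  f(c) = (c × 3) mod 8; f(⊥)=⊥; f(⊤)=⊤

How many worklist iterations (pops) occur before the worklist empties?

Iteration log — 18 steps:
  step 1. node 0  ⊔preds=6  new=6  old=⊥  +wl: 
  step 2. node 1  ⊔preds=⊥  new=6  stable
  step 3. node 2  ⊔preds=6  new=5  old=⊥  +wl: 0
  step 4. node 3  ⊔preds=⊥  new=⊥  stable
  step 5. node 4  ⊔preds=5  new=1  old=⊥  +wl: 
  step 6. node 5  ⊔preds=⊥  new=⊥  stable
  step 7. node 6  ⊔preds=⊤  new=⊤  old=⊥  +wl: 1,2,5
  step 8. node 0  ⊔preds=⊤  new=⊤  old=6  +wl: 
  step 9. node 1  ⊔preds=⊤  new=⊤  old=6  +wl: 0,6
  step 10. node 2  ⊔preds=⊤  new=⊤  old=5  +wl: 4
  step 11. node 5  ⊔preds=⊤  new=⊤  old=⊥  +wl: 2,3
  step 12. node 0  ⊔preds=⊤  new=⊤  stable
  step 13. node 6  ⊔preds=⊤  new=⊤  stable
  step 14. node 4  ⊔preds=⊤  new=⊤  old=1  +wl: 0
  step 15. node 2  ⊔preds=⊤  new=⊤  stable
  step 16. node 3  ⊔preds=⊤  new=⊤  old=⊥  +wl: 1
  step 17. node 0  ⊔preds=⊤  new=⊤  stable
  step 18. node 1  ⊔preds=⊤  new=⊤  stable

Least fixpoint reached:
  node 0: ⊤
  node 1: ⊤
  node 2: ⊤
  node 3: ⊤
  node 4: ⊤
  node 5: ⊤
  node 6: ⊤

18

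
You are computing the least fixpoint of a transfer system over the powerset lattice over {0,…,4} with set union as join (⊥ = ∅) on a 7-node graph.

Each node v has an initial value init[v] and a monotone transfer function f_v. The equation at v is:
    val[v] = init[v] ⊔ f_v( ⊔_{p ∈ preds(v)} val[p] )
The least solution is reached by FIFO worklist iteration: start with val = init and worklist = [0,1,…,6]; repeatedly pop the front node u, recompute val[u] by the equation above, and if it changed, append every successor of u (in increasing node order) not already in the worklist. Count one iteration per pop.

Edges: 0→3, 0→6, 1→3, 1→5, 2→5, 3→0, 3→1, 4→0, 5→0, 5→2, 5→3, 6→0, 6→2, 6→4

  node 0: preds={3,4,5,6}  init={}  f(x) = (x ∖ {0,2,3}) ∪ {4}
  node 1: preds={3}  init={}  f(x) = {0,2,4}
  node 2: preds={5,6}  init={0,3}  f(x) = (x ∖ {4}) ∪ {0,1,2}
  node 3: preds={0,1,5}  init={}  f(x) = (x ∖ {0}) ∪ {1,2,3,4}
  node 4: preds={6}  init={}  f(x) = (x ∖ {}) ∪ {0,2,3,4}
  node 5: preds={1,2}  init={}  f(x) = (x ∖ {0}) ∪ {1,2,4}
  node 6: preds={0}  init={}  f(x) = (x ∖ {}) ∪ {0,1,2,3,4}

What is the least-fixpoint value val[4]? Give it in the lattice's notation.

Worklist (14 pops):
  #1 pop 0: in={} → {4} (was {}); enqueue []
  #2 pop 1: in={} → {0,2,4} (was {}); enqueue []
  #3 pop 2: in={} → {0,1,2,3} (was {0,3}); enqueue []
  #4 pop 3: in={0,2,4} → {1,2,3,4} (was {}); enqueue [0,1]
  #5 pop 4: in={} → {0,2,3,4} (was {}); enqueue []
  #6 pop 5: in={0,1,2,3,4} → {1,2,3,4} (was {}); enqueue [2,3]
  #7 pop 6: in={4} → {0,1,2,3,4} (was {}); enqueue [4]
  #8 pop 0: in={0,1,2,3,4} → {1,4} (was {4}); enqueue [6]
  #9 pop 1: in={1,2,3,4} → {0,2,4} (no change)
  #10 pop 2: in={0,1,2,3,4} → {0,1,2,3} (no change)
  #11 pop 3: in={0,1,2,3,4} → {1,2,3,4} (no change)
  #12 pop 4: in={0,1,2,3,4} → {0,1,2,3,4} (was {0,2,3,4}); enqueue [0]
  #13 pop 6: in={1,4} → {0,1,2,3,4} (no change)
  #14 pop 0: in={0,1,2,3,4} → {1,4} (no change)

Fixpoint:
  val[0] = {1,4}
  val[1] = {0,2,4}
  val[2] = {0,1,2,3}
  val[3] = {1,2,3,4}
  val[4] = {0,1,2,3,4}
  val[5] = {1,2,3,4}
  val[6] = {0,1,2,3,4}

{0,1,2,3,4}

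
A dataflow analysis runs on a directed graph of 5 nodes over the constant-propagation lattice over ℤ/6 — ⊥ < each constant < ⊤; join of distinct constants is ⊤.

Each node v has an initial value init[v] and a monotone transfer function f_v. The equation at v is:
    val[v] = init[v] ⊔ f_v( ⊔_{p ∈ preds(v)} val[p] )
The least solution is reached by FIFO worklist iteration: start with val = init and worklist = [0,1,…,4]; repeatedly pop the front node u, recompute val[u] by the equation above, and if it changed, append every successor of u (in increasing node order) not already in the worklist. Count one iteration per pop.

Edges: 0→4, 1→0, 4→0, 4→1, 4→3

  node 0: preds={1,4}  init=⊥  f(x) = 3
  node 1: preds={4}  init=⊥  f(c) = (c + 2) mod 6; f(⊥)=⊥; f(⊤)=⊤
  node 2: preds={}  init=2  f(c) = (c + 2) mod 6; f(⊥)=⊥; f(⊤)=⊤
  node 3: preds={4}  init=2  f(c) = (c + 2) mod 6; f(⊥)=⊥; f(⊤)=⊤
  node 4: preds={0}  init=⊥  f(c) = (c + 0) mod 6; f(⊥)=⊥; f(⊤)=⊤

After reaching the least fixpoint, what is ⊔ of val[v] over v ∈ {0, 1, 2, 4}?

⊤

Worklist (9 pops):
  #1 pop 0: in=⊥ → 3 (was ⊥); enqueue []
  #2 pop 1: in=⊥ → ⊥ (no change)
  #3 pop 2: in=⊥ → 2 (no change)
  #4 pop 3: in=⊥ → 2 (no change)
  #5 pop 4: in=3 → 3 (was ⊥); enqueue [0,1,3]
  #6 pop 0: in=3 → 3 (no change)
  #7 pop 1: in=3 → 5 (was ⊥); enqueue [0]
  #8 pop 3: in=3 → ⊤ (was 2); enqueue []
  #9 pop 0: in=⊤ → 3 (no change)

Fixpoint:
  val[0] = 3
  val[1] = 5
  val[2] = 2
  val[3] = ⊤
  val[4] = 3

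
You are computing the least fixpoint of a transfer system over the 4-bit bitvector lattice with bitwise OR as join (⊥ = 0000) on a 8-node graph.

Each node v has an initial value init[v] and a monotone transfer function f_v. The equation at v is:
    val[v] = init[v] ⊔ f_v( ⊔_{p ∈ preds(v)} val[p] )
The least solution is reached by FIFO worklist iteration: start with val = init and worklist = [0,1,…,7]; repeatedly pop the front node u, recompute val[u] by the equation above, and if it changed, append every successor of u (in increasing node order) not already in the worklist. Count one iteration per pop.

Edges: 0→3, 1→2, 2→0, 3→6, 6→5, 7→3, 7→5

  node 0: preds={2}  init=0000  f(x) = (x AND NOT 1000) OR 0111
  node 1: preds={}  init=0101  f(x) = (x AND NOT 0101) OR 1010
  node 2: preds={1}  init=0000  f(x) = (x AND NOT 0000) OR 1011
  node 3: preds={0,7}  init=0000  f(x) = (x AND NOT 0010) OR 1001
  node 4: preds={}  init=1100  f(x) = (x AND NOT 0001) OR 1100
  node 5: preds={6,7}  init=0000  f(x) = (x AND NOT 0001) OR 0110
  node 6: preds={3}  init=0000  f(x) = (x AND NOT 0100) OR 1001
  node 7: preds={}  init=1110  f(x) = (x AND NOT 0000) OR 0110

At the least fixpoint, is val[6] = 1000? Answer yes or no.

no

Worklist (10 pops):
  #1 pop 0: in=0000 → 0111 (was 0000); enqueue []
  #2 pop 1: in=0000 → 1111 (was 0101); enqueue []
  #3 pop 2: in=1111 → 1111 (was 0000); enqueue [0]
  #4 pop 3: in=1111 → 1101 (was 0000); enqueue []
  #5 pop 4: in=0000 → 1100 (no change)
  #6 pop 5: in=1110 → 1110 (was 0000); enqueue []
  #7 pop 6: in=1101 → 1001 (was 0000); enqueue [5]
  #8 pop 7: in=0000 → 1110 (no change)
  #9 pop 0: in=1111 → 0111 (no change)
  #10 pop 5: in=1111 → 1110 (no change)

Fixpoint:
  val[0] = 0111
  val[1] = 1111
  val[2] = 1111
  val[3] = 1101
  val[4] = 1100
  val[5] = 1110
  val[6] = 1001
  val[7] = 1110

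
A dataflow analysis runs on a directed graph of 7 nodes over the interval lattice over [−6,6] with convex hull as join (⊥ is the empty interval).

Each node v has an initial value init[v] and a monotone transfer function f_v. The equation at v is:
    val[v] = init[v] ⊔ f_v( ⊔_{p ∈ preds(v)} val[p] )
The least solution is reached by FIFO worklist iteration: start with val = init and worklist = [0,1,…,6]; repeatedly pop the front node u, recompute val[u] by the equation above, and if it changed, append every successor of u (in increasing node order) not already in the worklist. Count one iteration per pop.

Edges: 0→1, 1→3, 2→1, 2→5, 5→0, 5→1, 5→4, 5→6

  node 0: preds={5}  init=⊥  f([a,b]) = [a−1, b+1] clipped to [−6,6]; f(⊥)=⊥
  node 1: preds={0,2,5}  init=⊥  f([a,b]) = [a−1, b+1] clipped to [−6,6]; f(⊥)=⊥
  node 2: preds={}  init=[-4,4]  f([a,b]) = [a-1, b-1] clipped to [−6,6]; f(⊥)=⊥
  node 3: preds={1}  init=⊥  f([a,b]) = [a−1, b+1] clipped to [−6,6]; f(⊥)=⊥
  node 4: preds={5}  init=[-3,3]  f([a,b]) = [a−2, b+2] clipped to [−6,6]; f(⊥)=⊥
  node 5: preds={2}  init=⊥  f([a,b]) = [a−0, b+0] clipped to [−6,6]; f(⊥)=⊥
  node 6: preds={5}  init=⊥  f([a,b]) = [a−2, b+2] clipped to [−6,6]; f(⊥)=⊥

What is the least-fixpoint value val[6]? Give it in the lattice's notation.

Worklist (11 pops):
  #1 pop 0: in=⊥ → ⊥ (no change)
  #2 pop 1: in=[-4,4] → [-5,5] (was ⊥); enqueue []
  #3 pop 2: in=⊥ → [-4,4] (no change)
  #4 pop 3: in=[-5,5] → [-6,6] (was ⊥); enqueue []
  #5 pop 4: in=⊥ → [-3,3] (no change)
  #6 pop 5: in=[-4,4] → [-4,4] (was ⊥); enqueue [0,1,4]
  #7 pop 6: in=[-4,4] → [-6,6] (was ⊥); enqueue []
  #8 pop 0: in=[-4,4] → [-5,5] (was ⊥); enqueue []
  #9 pop 1: in=[-5,5] → [-6,6] (was [-5,5]); enqueue [3]
  #10 pop 4: in=[-4,4] → [-6,6] (was [-3,3]); enqueue []
  #11 pop 3: in=[-6,6] → [-6,6] (no change)

Fixpoint:
  val[0] = [-5,5]
  val[1] = [-6,6]
  val[2] = [-4,4]
  val[3] = [-6,6]
  val[4] = [-6,6]
  val[5] = [-4,4]
  val[6] = [-6,6]

[-6,6]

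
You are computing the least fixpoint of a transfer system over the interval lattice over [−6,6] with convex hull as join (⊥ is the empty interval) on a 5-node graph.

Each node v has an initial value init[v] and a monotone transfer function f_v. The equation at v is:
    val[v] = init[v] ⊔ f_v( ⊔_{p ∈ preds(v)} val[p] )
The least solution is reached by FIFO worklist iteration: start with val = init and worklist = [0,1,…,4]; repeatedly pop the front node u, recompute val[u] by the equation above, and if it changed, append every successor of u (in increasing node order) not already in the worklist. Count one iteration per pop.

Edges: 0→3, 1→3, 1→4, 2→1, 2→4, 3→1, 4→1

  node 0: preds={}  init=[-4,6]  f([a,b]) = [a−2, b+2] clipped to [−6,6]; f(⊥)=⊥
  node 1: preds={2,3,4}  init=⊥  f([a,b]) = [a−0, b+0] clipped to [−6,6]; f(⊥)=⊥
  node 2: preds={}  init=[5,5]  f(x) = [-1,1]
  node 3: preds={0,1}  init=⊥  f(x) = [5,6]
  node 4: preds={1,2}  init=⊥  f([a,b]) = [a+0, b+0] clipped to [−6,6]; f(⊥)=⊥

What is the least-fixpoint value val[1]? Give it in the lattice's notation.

Iteration log — 9 steps:
  step 1. node 0  ⊔preds=⊥  new=[-4,6]  stable
  step 2. node 1  ⊔preds=[5,5]  new=[5,5]  old=⊥  +wl: 
  step 3. node 2  ⊔preds=⊥  new=[-1,5]  old=[5,5]  +wl: 1
  step 4. node 3  ⊔preds=[-4,6]  new=[5,6]  old=⊥  +wl: 
  step 5. node 4  ⊔preds=[-1,5]  new=[-1,5]  old=⊥  +wl: 
  step 6. node 1  ⊔preds=[-1,6]  new=[-1,6]  old=[5,5]  +wl: 3,4
  step 7. node 3  ⊔preds=[-4,6]  new=[5,6]  stable
  step 8. node 4  ⊔preds=[-1,6]  new=[-1,6]  old=[-1,5]  +wl: 1
  step 9. node 1  ⊔preds=[-1,6]  new=[-1,6]  stable

Least fixpoint reached:
  node 0: [-4,6]
  node 1: [-1,6]
  node 2: [-1,5]
  node 3: [5,6]
  node 4: [-1,6]

[-1,6]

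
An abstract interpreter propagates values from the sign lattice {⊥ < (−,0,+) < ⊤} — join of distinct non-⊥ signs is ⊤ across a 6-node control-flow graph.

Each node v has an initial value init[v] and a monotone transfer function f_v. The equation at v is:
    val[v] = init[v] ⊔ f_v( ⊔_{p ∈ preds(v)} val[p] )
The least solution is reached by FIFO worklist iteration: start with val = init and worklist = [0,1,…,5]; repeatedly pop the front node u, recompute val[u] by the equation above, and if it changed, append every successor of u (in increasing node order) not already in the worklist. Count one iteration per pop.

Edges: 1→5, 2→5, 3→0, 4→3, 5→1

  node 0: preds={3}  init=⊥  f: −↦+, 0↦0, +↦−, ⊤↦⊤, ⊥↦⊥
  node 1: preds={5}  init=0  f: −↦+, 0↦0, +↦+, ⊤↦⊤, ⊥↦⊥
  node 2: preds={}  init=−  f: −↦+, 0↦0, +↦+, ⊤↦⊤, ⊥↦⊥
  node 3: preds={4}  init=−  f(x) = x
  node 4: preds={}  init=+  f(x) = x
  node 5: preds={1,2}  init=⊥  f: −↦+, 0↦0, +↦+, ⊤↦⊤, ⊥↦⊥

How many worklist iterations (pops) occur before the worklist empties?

9

Iteration log — 9 steps:
  step 1. node 0  ⊔preds=−  new=+  old=⊥  +wl: 
  step 2. node 1  ⊔preds=⊥  new=0  stable
  step 3. node 2  ⊔preds=⊥  new=−  stable
  step 4. node 3  ⊔preds=+  new=⊤  old=−  +wl: 0
  step 5. node 4  ⊔preds=⊥  new=+  stable
  step 6. node 5  ⊔preds=⊤  new=⊤  old=⊥  +wl: 1
  step 7. node 0  ⊔preds=⊤  new=⊤  old=+  +wl: 
  step 8. node 1  ⊔preds=⊤  new=⊤  old=0  +wl: 5
  step 9. node 5  ⊔preds=⊤  new=⊤  stable

Least fixpoint reached:
  node 0: ⊤
  node 1: ⊤
  node 2: −
  node 3: ⊤
  node 4: +
  node 5: ⊤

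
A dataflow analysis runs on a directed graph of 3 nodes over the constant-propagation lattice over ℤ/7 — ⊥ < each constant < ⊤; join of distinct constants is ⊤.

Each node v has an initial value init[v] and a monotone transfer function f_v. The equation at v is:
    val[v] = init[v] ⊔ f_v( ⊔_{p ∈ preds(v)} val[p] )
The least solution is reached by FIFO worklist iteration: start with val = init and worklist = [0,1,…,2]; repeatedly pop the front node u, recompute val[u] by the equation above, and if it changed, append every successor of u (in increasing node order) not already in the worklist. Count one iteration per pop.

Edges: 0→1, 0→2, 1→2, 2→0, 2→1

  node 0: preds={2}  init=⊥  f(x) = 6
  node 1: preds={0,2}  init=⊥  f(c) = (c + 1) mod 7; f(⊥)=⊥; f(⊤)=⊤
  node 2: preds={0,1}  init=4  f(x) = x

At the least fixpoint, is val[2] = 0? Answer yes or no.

Trace (5 dequeues):
  [1] u=0 | in 4 | out 6 | prev ⊥ | push {}
  [2] u=1 | in ⊤ | out ⊤ | prev ⊥ | push {}
  [3] u=2 | in ⊤ | out ⊤ | prev 4 | push {0,1}
  [4] u=0 | in ⊤ | out 6 | ==
  [5] u=1 | in ⊤ | out ⊤ | ==

Converged values:
  [0] 6
  [1] ⊤
  [2] ⊤

no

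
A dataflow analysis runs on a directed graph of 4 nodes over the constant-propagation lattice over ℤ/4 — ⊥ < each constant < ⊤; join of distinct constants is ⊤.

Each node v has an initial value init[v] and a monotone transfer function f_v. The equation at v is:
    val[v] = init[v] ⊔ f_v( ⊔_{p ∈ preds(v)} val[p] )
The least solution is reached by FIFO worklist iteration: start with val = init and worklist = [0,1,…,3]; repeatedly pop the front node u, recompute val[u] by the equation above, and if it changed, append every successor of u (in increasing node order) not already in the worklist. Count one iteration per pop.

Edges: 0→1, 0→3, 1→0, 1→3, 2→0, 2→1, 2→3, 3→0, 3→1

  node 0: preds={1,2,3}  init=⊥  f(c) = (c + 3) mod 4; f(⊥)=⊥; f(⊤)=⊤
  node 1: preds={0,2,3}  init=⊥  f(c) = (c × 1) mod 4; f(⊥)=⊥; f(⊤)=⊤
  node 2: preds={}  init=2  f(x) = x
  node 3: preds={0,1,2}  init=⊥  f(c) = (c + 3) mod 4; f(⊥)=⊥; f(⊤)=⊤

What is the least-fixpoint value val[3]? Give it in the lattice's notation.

Trace (7 dequeues):
  [1] u=0 | in 2 | out 1 | prev ⊥ | push {}
  [2] u=1 | in ⊤ | out ⊤ | prev ⊥ | push {0}
  [3] u=2 | in ⊥ | out 2 | ==
  [4] u=3 | in ⊤ | out ⊤ | prev ⊥ | push {1}
  [5] u=0 | in ⊤ | out ⊤ | prev 1 | push {3}
  [6] u=1 | in ⊤ | out ⊤ | ==
  [7] u=3 | in ⊤ | out ⊤ | ==

Converged values:
  [0] ⊤
  [1] ⊤
  [2] 2
  [3] ⊤

⊤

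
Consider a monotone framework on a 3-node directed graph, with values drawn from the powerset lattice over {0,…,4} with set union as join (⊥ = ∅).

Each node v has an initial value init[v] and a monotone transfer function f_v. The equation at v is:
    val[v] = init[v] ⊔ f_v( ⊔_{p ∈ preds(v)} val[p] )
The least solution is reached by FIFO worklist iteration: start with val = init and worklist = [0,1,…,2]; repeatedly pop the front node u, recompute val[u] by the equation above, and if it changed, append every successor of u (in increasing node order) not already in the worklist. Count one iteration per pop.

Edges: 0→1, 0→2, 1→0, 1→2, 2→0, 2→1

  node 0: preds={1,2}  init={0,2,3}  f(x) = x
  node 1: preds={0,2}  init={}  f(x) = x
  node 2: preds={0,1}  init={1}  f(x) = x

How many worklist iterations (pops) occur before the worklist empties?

Trace (5 dequeues):
  [1] u=0 | in {1} | out {0,1,2,3} | prev {0,2,3} | push {}
  [2] u=1 | in {0,1,2,3} | out {0,1,2,3} | prev {} | push {0}
  [3] u=2 | in {0,1,2,3} | out {0,1,2,3} | prev {1} | push {1}
  [4] u=0 | in {0,1,2,3} | out {0,1,2,3} | ==
  [5] u=1 | in {0,1,2,3} | out {0,1,2,3} | ==

Converged values:
  [0] {0,1,2,3}
  [1] {0,1,2,3}
  [2] {0,1,2,3}

5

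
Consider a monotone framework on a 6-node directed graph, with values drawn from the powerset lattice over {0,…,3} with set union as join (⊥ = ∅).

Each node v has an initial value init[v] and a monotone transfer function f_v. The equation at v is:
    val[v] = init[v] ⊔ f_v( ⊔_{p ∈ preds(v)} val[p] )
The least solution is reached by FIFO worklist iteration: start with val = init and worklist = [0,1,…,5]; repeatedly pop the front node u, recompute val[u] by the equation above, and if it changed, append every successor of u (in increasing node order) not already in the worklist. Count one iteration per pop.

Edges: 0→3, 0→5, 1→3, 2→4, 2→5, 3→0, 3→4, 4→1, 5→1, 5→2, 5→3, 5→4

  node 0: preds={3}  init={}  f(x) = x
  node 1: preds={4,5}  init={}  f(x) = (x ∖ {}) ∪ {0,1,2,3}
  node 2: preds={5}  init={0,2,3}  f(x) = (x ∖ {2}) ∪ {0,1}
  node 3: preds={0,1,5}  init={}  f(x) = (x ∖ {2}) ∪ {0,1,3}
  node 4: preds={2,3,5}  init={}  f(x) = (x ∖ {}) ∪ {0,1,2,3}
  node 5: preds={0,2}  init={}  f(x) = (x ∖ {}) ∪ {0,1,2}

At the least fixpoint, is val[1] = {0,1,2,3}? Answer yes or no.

Trace (12 dequeues):
  [1] u=0 | in {} | out {} | ==
  [2] u=1 | in {} | out {0,1,2,3} | prev {} | push {}
  [3] u=2 | in {} | out {0,1,2,3} | prev {0,2,3} | push {}
  [4] u=3 | in {0,1,2,3} | out {0,1,3} | prev {} | push {0}
  [5] u=4 | in {0,1,2,3} | out {0,1,2,3} | prev {} | push {1}
  [6] u=5 | in {0,1,2,3} | out {0,1,2,3} | prev {} | push {2,3,4}
  [7] u=0 | in {0,1,3} | out {0,1,3} | prev {} | push {5}
  [8] u=1 | in {0,1,2,3} | out {0,1,2,3} | ==
  [9] u=2 | in {0,1,2,3} | out {0,1,2,3} | ==
  [10] u=3 | in {0,1,2,3} | out {0,1,3} | ==
  [11] u=4 | in {0,1,2,3} | out {0,1,2,3} | ==
  [12] u=5 | in {0,1,2,3} | out {0,1,2,3} | ==

Converged values:
  [0] {0,1,3}
  [1] {0,1,2,3}
  [2] {0,1,2,3}
  [3] {0,1,3}
  [4] {0,1,2,3}
  [5] {0,1,2,3}

yes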